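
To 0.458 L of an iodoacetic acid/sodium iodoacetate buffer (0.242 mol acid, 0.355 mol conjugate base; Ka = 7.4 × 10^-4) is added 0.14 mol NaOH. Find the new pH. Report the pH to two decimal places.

pH = 3.82

After neutralization: n(ICH2COOH) = 0.102 mol, n(ICH2COO-) = 0.495 mol.
pKa = −log(7.4 × 10^-4) = 3.131
pH = pKa + log([A⁻]/[HA]) = 3.131 + log(0.495/0.102) = 3.131 +0.686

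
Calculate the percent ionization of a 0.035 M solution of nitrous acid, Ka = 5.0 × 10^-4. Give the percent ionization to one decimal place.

HNO2 ⇌ NO2- + H+; let x = [H+] at equilibrium.
Solve x² + 0.0005x − 1.75e-05 = 0 → x = 3.94 × 10^-3 M
% ionization = x/C₀ × 100% = 3.94 × 10^-3/0.035 × 100% = 11.3%

11.3%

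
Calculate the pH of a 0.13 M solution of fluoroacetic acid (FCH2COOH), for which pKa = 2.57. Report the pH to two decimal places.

FCH2COOH ⇌ FCH2COO- + H+
Ka = 10^(−2.57) = 2.69 × 10^-3
Ka = [H+]²/(0.13 − [H+]) = 2.69 × 10^-3
Here C₀/Ka ≈ 48.3, so the small-[H+] approximation fails. Use the quadratic:
[H+] = (−Ka + √(Ka² + 4·Ka·C₀))/2 = 1.74 × 10^-2 M
pH = −log(1.74 × 10^-2) = 1.76

pH = 1.76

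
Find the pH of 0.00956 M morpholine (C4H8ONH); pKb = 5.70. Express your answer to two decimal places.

pH = 10.14

C4H8ONH + H2O ⇌ C4H8ONH2+ + OH-
Kb = 10^(−5.70) = 2.00 × 10^-6
Kb = [OH-]²/(0.00956 − [OH-]) = 2.00 × 10^-6
Assume [OH-] ≪ 0.00956: [OH-] ≈ √(2.00 × 10^-6 × 0.00956) = 1.38 × 10^-4 M
([OH-]/C₀ = 1.4% < 5%, so the approximation holds.)
pOH = −log(1.38 × 10^-4) = 3.86; pH = 14.00 − 3.86 = 10.14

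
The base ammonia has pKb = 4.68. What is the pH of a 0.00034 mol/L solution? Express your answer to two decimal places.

NH3 + H2O ⇌ NH4+ + OH-
Kb = 10^(−4.68) = 2.09 × 10^-5
From the ICE table, Kb = [OH-]²/(0.00034 − [OH-]) = 2.09 × 10^-5.
[OH-] is not negligible relative to C₀; solve [OH-]² + 2.09e-05·[OH-] − 7.11e-09 = 0.
[OH-] = [−2.09e-05 + √(2.09e-05² + 2.84e-08)]/2 = 7.45 × 10^-5 M
pOH = −log(7.45 × 10^-5) = 4.13; pH = 14.00 − 4.13 = 9.87

pH = 9.87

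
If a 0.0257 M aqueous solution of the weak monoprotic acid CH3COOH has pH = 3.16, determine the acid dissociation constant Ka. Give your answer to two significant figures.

Ka = 1.9 × 10^-5

[H+] = 10^(-3.16) = 6.92 × 10^-4 M
At equilibrium [HA] = 0.0257 − 6.92 × 10^-4 = 2.50 × 10^-2 M
Ka = [H+][A-]/[HA] = (6.92 × 10^-4)² / 2.50 × 10^-2 = 1.9 × 10^-5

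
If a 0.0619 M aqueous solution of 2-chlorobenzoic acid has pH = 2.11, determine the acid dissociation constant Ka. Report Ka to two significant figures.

[H+] = 10^(-2.11) = 7.76 × 10^-3 M
At equilibrium [HA] = 0.0619 − 7.76 × 10^-3 = 5.41 × 10^-2 M
Ka = [H+][A-]/[HA] = (7.76 × 10^-3)² / 5.41 × 10^-2 = 1.1 × 10^-3

Ka = 1.1 × 10^-3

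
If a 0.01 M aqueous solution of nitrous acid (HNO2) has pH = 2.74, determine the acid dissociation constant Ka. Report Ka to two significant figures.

Ka = 4.0 × 10^-4

[H+] = 10^(-2.74) = 1.82 × 10^-3 M
At equilibrium [HA] = 0.01 − 1.82 × 10^-3 = 8.18 × 10^-3 M
Ka = [H+][A-]/[HA] = (1.82 × 10^-3)² / 8.18 × 10^-3 = 4.0 × 10^-4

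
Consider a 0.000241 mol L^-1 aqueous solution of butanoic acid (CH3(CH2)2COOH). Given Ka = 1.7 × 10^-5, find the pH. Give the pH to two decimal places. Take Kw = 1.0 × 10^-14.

pH = 4.25

CH3(CH2)2COOH ⇌ CH3(CH2)2COO- + H+
Ka = [H+]²/(0.000241 − [H+]) = 1.7 × 10^-5
Here C₀/Ka ≈ 14.2, so the small-[H+] approximation fails. Use the quadratic:
[H+] = [−1.7e-05 + √(1.7e-05² + 1.64e-08)]/2 = 5.61 × 10^-5 M
pH = −log[H+] = −log(5.61 × 10^-5) = 4.25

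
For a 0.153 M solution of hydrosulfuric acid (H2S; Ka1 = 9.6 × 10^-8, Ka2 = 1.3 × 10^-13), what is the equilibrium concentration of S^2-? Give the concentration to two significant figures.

First ionization gives [H+] ≈ [HS-] = 1.21 × 10^-4 M.
Second step: Ka2 = [H+][S^2-]/[HS-] ≈ [S^2-] (since [H+] ≈ [HS-]).
So [S^2-] ≈ Ka2.

1.3 × 10^-13 M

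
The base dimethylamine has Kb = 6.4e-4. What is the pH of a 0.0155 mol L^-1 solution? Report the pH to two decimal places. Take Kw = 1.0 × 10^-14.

pH = 11.45

(CH3)2NH + H2O ⇌ (CH3)2NH2+ + OH-
Let x = [OH-] at equilibrium. Kb = x²/(0.0155 − x).
Here C₀/Kb ≈ 24.2, so the small-x approximation fails. Use the quadratic:
x = (−Kb + √(Kb² + 4·Kb·C₀))/2 = 2.85 × 10^-3 M
pOH = −log(2.85 × 10^-3) = 2.55; pH = 14.00 − 2.55 = 11.45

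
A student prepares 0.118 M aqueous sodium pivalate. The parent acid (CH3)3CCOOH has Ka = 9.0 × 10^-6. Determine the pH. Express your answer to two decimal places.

(CH3)3CCOO- is the conjugate base of the weak acid (CH3)3CCOOH.
Kb = Kw/Ka = 1.0×10^-14 / 9.0 × 10^-6 = 1.11 × 10^-9
Kb = x²/(0.118 − x) = 1.11 × 10^-9
Neglecting x in the denominator: x = √(1.11 × 10^-9 × 0.118) = 1.14 × 10^-5 M
pOH = 4.94, so pH = 14.00 − pOH = 9.06

pH = 9.06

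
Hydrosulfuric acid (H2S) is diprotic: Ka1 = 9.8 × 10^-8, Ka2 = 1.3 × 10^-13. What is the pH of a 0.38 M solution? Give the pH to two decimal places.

pH = 3.71

Since Ka1 ≫ Ka2, the first ionization dominates [H+].
Ka1 = x²/(0.38 − x) = 9.8 × 10^-8
x ≈ √(9.8 × 10^-8 × 0.38) = 1.93 × 10^-4 M
pH = −log(1.93 × 10^-4) = 3.71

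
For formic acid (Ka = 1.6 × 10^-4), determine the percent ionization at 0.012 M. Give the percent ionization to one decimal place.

10.9%

HCOOH ⇌ HCOO- + H+; let x = [H+] at equilibrium.
Ka = x²/(C₀ − x); solving the quadratic gives x = 1.31 × 10^-3 M.
% ionization = x/C₀ × 100% = 1.31 × 10^-3/0.012 × 100% = 10.9%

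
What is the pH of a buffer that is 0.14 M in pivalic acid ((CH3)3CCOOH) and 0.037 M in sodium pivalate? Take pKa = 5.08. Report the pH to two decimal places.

Using pH = pKa + log([base]/[acid]) with [base]/[acid] = 0.037/0.14:
pH = 5.08 + (-0.578) = 4.50

pH = 4.50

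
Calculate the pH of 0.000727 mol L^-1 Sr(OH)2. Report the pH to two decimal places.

pH = 11.16

Sr(OH)2 is a strong base (each formula unit releases 2 OH-); [OH-] = 0.00145 M.
pOH = -log(0.00145) = 2.84
pH = 14.00 - 2.84 = 11.16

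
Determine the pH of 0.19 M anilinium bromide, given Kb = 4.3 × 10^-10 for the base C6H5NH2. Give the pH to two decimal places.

C6H5NH3+ is the conjugate acid of the weak base C6H5NH2.
Ka = Kw/Kb = 1.0×10^-14 / 4.3 × 10^-10 = 2.33 × 10^-5
Ka = x²/(0.19 − x) = 2.33 × 10^-5
Assume x ≪ 0.19: x ≈ √(2.33 × 10^-5 × 0.19) = 2.10 × 10^-3 M
Check: 1.1% ionized — well under 5%, approximation valid.
pH = −log[H+] = −log(2.10 × 10^-3) = 2.68

pH = 2.68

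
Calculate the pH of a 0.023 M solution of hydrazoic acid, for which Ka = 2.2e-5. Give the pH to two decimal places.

HN3 ⇌ N3- + H+
From the ICE table, Ka = [H+]²/(0.023 − [H+]) = 2.2 × 10^-5.
Assume [H+] ≪ 0.023: [H+] ≈ √(2.2 × 10^-5 × 0.023) = 7.11 × 10^-4 M
([H+]/C₀ = 3.1% < 5%, so the approximation holds.)
pH = −log(7.11 × 10^-4) = 3.15

pH = 3.15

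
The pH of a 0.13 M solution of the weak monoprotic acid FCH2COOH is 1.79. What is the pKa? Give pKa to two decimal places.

[H+] = 10^(-1.79) = 1.62 × 10^-2 M
At equilibrium [HA] = 0.13 − 1.62 × 10^-2 = 1.14 × 10^-1 M
Ka = [H+][A-]/[HA] = (1.62 × 10^-2)² / 1.14 × 10^-1 = 2.30 × 10^-3
pKa = -log(2.30 × 10^-3) = 2.64

pKa = 2.64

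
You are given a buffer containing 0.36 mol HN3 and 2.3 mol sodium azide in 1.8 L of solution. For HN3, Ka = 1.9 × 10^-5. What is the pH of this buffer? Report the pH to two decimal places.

pKa = −log(1.9 × 10^-5) = 4.721
Using pH = pKa + log([base]/[acid]) with [base]/[acid] = 2.3/0.36:
pH = 4.721 + (+0.805) = 5.53

pH = 5.53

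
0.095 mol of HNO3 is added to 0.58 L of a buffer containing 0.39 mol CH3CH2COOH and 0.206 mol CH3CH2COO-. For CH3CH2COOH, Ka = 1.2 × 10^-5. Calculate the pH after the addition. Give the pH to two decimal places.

After neutralization: n(CH3CH2COOH) = 0.485 mol, n(CH3CH2COO-) = 0.111 mol.
pKa = −log(1.2 × 10^-5) = 4.921
pH = pKa + log(n_CH3CH2COO-/n_CH3CH2COOH) = 4.921 + log(0.111/0.485) = 4.921 + (-0.640)

pH = 4.28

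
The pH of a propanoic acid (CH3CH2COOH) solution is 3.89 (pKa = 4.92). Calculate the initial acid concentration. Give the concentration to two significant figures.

C₀ = 1.5 × 10^-3 M

[H+] = 10^(-3.89) = 1.29 × 10^-4 M = x
Ka = 10^(−4.92) = 1.20 × 10^-5
Ka = x²/(C₀ − x) ⇒ C₀ = x + x²/Ka
C₀ = 1.29 × 10^-4 + (1.29 × 10^-4)²/(1.20 × 10^-5) = 1.52 × 10^-3 M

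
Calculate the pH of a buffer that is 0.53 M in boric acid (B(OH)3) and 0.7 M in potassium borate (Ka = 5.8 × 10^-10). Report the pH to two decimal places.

pH = 9.36

pKa = −log(5.8 × 10^-10) = 9.237
pH = pKa + log([A⁻]/[HA]) = 9.237 + log(0.7/0.53)
pH = 9.237 + (+0.121) = 9.36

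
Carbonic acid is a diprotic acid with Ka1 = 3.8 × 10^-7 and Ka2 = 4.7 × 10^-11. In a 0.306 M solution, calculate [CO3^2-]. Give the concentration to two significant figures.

First ionization gives [H+] ≈ [HCO3-] = 3.41 × 10^-4 M.
Second step: Ka2 = [H+][CO3^2-]/[HCO3-] ≈ [CO3^2-] (since [H+] ≈ [HCO3-]).
So [CO3^2-] ≈ Ka2.

4.7 × 10^-11 M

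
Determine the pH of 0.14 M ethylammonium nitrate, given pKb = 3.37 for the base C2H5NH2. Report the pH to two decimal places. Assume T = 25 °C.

C2H5NH3+ is the conjugate acid of the weak base C2H5NH2.
Kb = 10^(−3.37) = 4.27 × 10^-4
Ka = Kw/Kb = 1.0×10^-14 / 4.27 × 10^-4 = 2.34 × 10^-11
From the ICE table, Ka = [H+]²/(0.14 − [H+]) = 2.34 × 10^-11.
Since Ka ≪ C₀, [H+] ≈ √(Ka·C₀) = 1.81 × 10^-6 M.
pH = −log[H+] = −log(1.81 × 10^-6) = 5.74

pH = 5.74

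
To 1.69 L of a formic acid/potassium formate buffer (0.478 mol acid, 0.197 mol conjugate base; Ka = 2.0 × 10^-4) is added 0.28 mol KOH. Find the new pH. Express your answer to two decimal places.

After neutralization: n(HCOOH) = 0.198 mol, n(HCOO-) = 0.477 mol.
pKa = −log(2.0 × 10^-4) = 3.699
Henderson–Hasselbalch with mole ratio 0.477/0.198: pH = 3.699 + (+0.382)

pH = 4.08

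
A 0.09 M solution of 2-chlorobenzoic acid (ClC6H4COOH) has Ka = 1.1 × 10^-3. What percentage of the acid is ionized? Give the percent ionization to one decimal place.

10.5%

ClC6H4COOH ⇌ ClC6H4COO- + H+; let x = [H+] at equilibrium.
Solve x² + 0.0011x − 9.9e-05 = 0 → x = 9.42 × 10^-3 M
Fraction ionized = 9.42 × 10^-3 / 0.09 = 0.1047 → 10.5%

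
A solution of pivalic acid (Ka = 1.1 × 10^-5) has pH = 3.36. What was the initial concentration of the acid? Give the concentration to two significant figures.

C₀ = 1.8 × 10^-2 M

[H+] = 10^(-3.36) = 4.37 × 10^-4 M = x
Ka = x²/(C₀ − x) ⇒ C₀ = x + x²/Ka
C₀ = 4.37 × 10^-4 + (4.37 × 10^-4)²/(1.1 × 10^-5) = 1.78 × 10^-2 M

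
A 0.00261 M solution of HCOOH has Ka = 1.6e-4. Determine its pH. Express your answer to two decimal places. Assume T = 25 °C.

HCOOH ⇌ HCOO- + H+
Ka = [H+]²/(0.00261 − [H+]) = 1.6 × 10^-4
[H+] is not negligible relative to C₀; solve [H+]² + 0.00016·[H+] − 4.18e-07 = 0.
[H+] = [−0.00016 + √(0.00016² + 1.67e-06)]/2 = 5.71 × 10^-4 M
pH = −log(5.71 × 10^-4) = 3.24

pH = 3.24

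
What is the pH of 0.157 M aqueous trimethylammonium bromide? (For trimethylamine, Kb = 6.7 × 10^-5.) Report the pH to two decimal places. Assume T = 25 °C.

pH = 5.32

(CH3)3NH+ is the conjugate acid of the weak base (CH3)3N.
Ka = Kw/Kb = 1.0×10^-14 / 6.7 × 10^-5 = 1.49 × 10^-10
From the ICE table, Ka = x²/(0.157 − x) = 1.49 × 10^-10.
Assume x ≪ 0.157: x ≈ √(1.49 × 10^-10 × 0.157) = 4.84 × 10^-6 M
Check: 0.0031% ionized — well under 5%, approximation valid.
pH = −log(4.84 × 10^-6) = 5.32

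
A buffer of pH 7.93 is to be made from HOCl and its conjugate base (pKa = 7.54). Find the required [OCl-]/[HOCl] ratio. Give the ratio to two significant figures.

pH = pKa + log(r) ⇒ log(r) = 7.93 − 7.54 = +0.39
r = [OCl-]/[HOCl] = 10^(+0.39) = 2.45

ratio = 2.5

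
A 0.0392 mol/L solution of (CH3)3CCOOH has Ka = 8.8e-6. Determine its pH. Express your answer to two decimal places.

pH = 3.23

(CH3)3CCOOH ⇌ (CH3)3CCOO- + H+
Ka = [H+]²/(0.0392 − [H+]) = 8.8 × 10^-6
Since Ka ≪ C₀, [H+] ≈ √(Ka·C₀) = 5.87 × 10^-4 M.
([H+]/C₀ = 1.5% < 5%, so the approximation holds.)
pH = −log[H+] = −log(5.87 × 10^-4) = 3.23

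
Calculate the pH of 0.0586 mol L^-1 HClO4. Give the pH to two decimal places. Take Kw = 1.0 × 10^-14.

pH = 1.23

HClO4 is a strong acid and dissociates completely, so [H+] = 0.0586 M.
pH = -log(0.0586) = 1.23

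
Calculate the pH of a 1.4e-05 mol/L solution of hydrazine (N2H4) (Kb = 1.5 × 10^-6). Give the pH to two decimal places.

pH = 8.59

N2H4 + H2O ⇌ N2H5+ + OH-
Kb = x²/(1.4e-05 − x) = 1.5 × 10^-6
Here C₀/Kb ≈ 9.33, so the small-x approximation fails. Use the quadratic:
x = (−Kb + √(Kb² + 4·Kb·C₀))/2 = 3.89 × 10^-6 M
pOH = 5.41, so pH = 14.00 − pOH = 8.59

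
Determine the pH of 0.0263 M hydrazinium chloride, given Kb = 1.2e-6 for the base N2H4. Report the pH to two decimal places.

pH = 4.83

N2H5+ is the conjugate acid of the weak base N2H4.
Ka = Kw/Kb = 1.0×10^-14 / 1.2 × 10^-6 = 8.33 × 10^-9
Ka = [H+]²/(0.0263 − [H+]) = 8.33 × 10^-9
Since Ka ≪ C₀, [H+] ≈ √(Ka·C₀) = 1.48 × 10^-5 M.
([H+]/C₀ = 0.056% < 5%, so the approximation holds.)
pH = −log[H+] = −log(1.48 × 10^-5) = 4.83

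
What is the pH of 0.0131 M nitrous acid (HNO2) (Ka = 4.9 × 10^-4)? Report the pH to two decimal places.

pH = 2.64

HNO2 ⇌ NO2- + H+
From the ICE table, Ka = x²/(0.0131 − x) = 4.9 × 10^-4.
The 5% rule fails; solving x² + Ka·x − Ka·C₀ = 0 exactly:
x = [−0.00049 + √(0.00049² + 2.57e-05)]/2 = 2.30 × 10^-3 M
pH = −log[H+] = −log(2.30 × 10^-3) = 2.64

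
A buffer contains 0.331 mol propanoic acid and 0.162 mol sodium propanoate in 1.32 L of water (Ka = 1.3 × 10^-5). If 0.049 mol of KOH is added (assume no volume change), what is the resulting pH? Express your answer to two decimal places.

pH = 4.76

After neutralization: n(CH3CH2COOH) = 0.282 mol, n(CH3CH2COO-) = 0.211 mol.
pKa = −log(1.3 × 10^-5) = 4.886
pH = pKa + log([A⁻]/[HA]) = 4.886 + log(0.211/0.282) = 4.886 -0.126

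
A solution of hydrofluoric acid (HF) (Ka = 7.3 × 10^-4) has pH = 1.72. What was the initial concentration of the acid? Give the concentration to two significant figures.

C₀ = 5.2 × 10^-1 M

[H+] = 10^(-1.72) = 1.91 × 10^-2 M = x
Ka = x²/(C₀ − x) ⇒ C₀ = x + x²/Ka
C₀ = 1.91 × 10^-2 + (1.91 × 10^-2)²/(7.3 × 10^-4) = 5.19 × 10^-1 M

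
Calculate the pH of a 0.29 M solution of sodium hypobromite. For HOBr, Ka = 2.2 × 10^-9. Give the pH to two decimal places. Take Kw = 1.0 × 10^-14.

OBr- is the conjugate base of the weak acid HOBr.
Kb = Kw/Ka = 1.0×10^-14 / 2.2 × 10^-9 = 4.55 × 10^-6
Kb = x²/(0.29 − x) = 4.55 × 10^-6
Assume x ≪ 0.29: x ≈ √(4.55 × 10^-6 × 0.29) = 1.15 × 10^-3 M
pOH = −log(1.15 × 10^-3) = 2.94; pH = 14.00 − 2.94 = 11.06

pH = 11.06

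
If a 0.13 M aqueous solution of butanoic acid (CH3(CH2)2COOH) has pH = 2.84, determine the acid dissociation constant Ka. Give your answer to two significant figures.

Ka = 1.6 × 10^-5

[H+] = 10^(-2.84) = 1.45 × 10^-3 M
At equilibrium [HA] = 0.13 − 1.45 × 10^-3 = 1.29 × 10^-1 M
Ka = [H+][A-]/[HA] = (1.45 × 10^-3)² / 1.29 × 10^-1 = 1.6 × 10^-5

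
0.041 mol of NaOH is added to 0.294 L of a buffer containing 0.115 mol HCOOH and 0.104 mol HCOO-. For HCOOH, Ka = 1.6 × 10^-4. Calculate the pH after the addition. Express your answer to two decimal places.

OH- converts HCOOH to HCOO-: HCOOH → 0.074 mol, HCOO- → 0.145 mol.
pKa = −log(1.6 × 10^-4) = 3.796
pH = pKa + log(n_HCOO-/n_HCOOH) = 3.796 + log(0.145/0.074) = 3.796 + (+0.292)

pH = 4.09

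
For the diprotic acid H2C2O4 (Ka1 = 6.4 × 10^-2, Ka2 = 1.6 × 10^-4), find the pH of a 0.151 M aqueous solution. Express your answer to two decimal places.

pH = 1.15

Ka1 ≫ Ka2, so treat the first dissociation as the only significant source of H+.
Ka1 = x²/(0.151 − x) = 6.4 × 10^-2
Solving the quadratic: x = (−Ka1 + √(Ka1² + 4·Ka1·C₀))/2 = 7.14 × 10^-2 M
pH = −log(7.14 × 10^-2) = 1.15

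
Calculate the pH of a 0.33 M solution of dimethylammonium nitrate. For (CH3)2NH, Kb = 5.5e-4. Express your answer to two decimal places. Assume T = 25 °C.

pH = 5.61

(CH3)2NH2+ is the conjugate acid of the weak base (CH3)2NH.
Ka = Kw/Kb = 1.0×10^-14 / 5.5 × 10^-4 = 1.82 × 10^-11
Let x = [H+] at equilibrium. Ka = x²/(0.33 − x).
Assume x ≪ 0.33: x ≈ √(1.82 × 10^-11 × 0.33) = 2.45 × 10^-6 M
pH = −log[H+] = −log(2.45 × 10^-6) = 5.61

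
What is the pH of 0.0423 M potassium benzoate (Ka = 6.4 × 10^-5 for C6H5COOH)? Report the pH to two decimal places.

C6H5COO- is the conjugate base of the weak acid C6H5COOH.
Kb = Kw/Ka = 1.0×10^-14 / 6.4 × 10^-5 = 1.56 × 10^-10
From the ICE table, Kb = x²/(0.0423 − x) = 1.56 × 10^-10.
Since Kb ≪ C₀, x ≈ √(Kb·C₀) = 2.57 × 10^-6 M.
pOH = 5.59, so pH = 14.00 − pOH = 8.41

pH = 8.41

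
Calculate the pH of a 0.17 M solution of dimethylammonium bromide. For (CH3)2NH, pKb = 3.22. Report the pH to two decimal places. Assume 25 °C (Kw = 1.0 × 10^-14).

(CH3)2NH2+ is the conjugate acid of the weak base (CH3)2NH.
Kb = 10^(−3.22) = 6.03 × 10^-4
Ka = Kw/Kb = 1.0×10^-14 / 6.03 × 10^-4 = 1.66 × 10^-11
Ka = [H+]²/(0.17 − [H+]) = 1.66 × 10^-11
Assume [H+] ≪ 0.17: [H+] ≈ √(1.66 × 10^-11 × 0.17) = 1.68 × 10^-6 M
Check: 0.00099% ionized — well under 5%, approximation valid.
pH = −log[H+] = −log(1.68 × 10^-6) = 5.77

pH = 5.77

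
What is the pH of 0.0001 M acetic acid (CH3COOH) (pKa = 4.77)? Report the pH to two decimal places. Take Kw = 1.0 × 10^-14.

CH3COOH ⇌ CH3COO- + H+
Ka = 10^(−4.77) = 1.70 × 10^-5
Ka = [H+]²/(0.0001 − [H+]) = 1.70 × 10^-5
The 5% rule fails; solving [H+]² + Ka·[H+] − Ka·C₀ = 0 exactly:
[H+] = (−Ka + √(Ka² + 4·Ka·C₀))/2 = 3.36 × 10^-5 M
pH = −log[H+] = −log(3.36 × 10^-5) = 4.47

pH = 4.47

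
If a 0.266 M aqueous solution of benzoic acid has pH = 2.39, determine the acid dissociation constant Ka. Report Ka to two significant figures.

Ka = 6.3 × 10^-5

[H+] = 10^(-2.39) = 4.07 × 10^-3 M
At equilibrium [HA] = 0.266 − 4.07 × 10^-3 = 2.62 × 10^-1 M
Ka = [H+][A-]/[HA] = (4.07 × 10^-3)² / 2.62 × 10^-1 = 6.3 × 10^-5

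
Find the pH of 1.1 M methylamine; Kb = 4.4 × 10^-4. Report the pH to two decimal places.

pH = 12.34

CH3NH2 + H2O ⇌ CH3NH3+ + OH-
Kb = [OH-]²/(1.1 − [OH-]) = 4.4 × 10^-4
Since Kb ≪ C₀, [OH-] ≈ √(Kb·C₀) = 2.20 × 10^-2 M.
pOH = −log(2.20 × 10^-2) = 1.66; pH = 14.00 − 1.66 = 12.34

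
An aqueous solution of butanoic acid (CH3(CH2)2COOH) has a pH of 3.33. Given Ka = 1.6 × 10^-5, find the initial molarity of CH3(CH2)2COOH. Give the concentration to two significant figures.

C₀ = 1.4 × 10^-2 M

[H+] = 10^(-3.33) = 4.68 × 10^-4 M = x
Ka = x²/(C₀ − x) ⇒ C₀ = x + x²/Ka
C₀ = 4.68 × 10^-4 + (4.68 × 10^-4)²/(1.6 × 10^-5) = 1.42 × 10^-2 M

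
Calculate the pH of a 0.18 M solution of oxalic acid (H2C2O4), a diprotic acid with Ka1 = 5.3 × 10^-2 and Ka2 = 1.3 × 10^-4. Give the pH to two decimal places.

Ka1 ≫ Ka2, so treat the first dissociation as the only significant source of H+.
Ka1 = x²/(0.18 − x) = 5.3 × 10^-2
Solving the quadratic: x = (−Ka1 + √(Ka1² + 4·Ka1·C₀))/2 = 7.47 × 10^-2 M
pH = −log(7.47 × 10^-2) = 1.13

pH = 1.13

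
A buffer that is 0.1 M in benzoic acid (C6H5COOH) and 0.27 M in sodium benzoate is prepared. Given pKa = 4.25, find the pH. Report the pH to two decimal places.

pH = 4.68

pH = pKa + log([A⁻]/[HA]) = 4.25 + log(0.27/0.1)
pH = 4.25 + (+0.431) = 4.68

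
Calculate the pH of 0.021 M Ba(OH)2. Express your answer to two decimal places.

Ba(OH)2 is a strong base (each formula unit releases 2 OH-); [OH-] = 0.042 M.
pOH = -log(0.042) = 1.38
pH = 14.00 - 1.38 = 12.62

pH = 12.62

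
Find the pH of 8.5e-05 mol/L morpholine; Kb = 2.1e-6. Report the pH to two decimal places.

C4H8ONH + H2O ⇌ C4H8ONH2+ + OH-
From the ICE table, Kb = x²/(8.5e-05 − x) = 2.1 × 10^-6.
Here C₀/Kb ≈ 40.5, so the small-x approximation fails. Use the quadratic:
x = [−2.1e-06 + √(2.1e-06² + 7.14e-10)]/2 = 1.24 × 10^-5 M
pOH = 4.91, so pH = 14.00 − pOH = 9.09

pH = 9.09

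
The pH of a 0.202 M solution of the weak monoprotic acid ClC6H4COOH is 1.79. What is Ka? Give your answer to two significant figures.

Ka = 1.4 × 10^-3

[H+] = 10^(-1.79) = 1.62 × 10^-2 M
At equilibrium [HA] = 0.202 − 1.62 × 10^-2 = 1.86 × 10^-1 M
Ka = [H+][A-]/[HA] = (1.62 × 10^-2)² / 1.86 × 10^-1 = 1.4 × 10^-3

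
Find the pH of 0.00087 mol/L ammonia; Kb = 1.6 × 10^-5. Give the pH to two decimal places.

pH = 10.04

NH3 + H2O ⇌ NH4+ + OH-
Kb = x²/(0.00087 − x) = 1.6 × 10^-5
The 5% rule fails; solving x² + Kb·x − Kb·C₀ = 0 exactly:
x = [−1.6e-05 + √(1.6e-05² + 5.57e-08)]/2 = 1.10 × 10^-4 M
pOH = −log(1.10 × 10^-4) = 3.96; pH = 14.00 − 3.96 = 10.04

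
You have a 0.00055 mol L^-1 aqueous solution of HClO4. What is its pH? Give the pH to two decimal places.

HClO4 is a strong acid and dissociates completely, so [H+] = 0.00055 M.
pH = -log(0.00055) = 3.26

pH = 3.26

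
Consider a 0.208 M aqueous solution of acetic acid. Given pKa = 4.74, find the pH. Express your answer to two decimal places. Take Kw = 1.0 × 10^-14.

pH = 2.71

CH3COOH ⇌ CH3COO- + H+
Ka = 10^(−4.74) = 1.82 × 10^-5
From the ICE table, Ka = x²/(0.208 − x) = 1.82 × 10^-5.
Neglecting x in the denominator: x = √(1.82 × 10^-5 × 0.208) = 1.95 × 10^-3 M
Check: 0.94% ionized — well under 5%, approximation valid.
pH = −log(1.95 × 10^-3) = 2.71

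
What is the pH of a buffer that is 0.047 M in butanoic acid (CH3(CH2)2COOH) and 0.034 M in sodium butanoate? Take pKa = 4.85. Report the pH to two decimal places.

Henderson–Hasselbalch: pH = pKa + log([CH3(CH2)2COO-]/[CH3(CH2)2COOH]) = 4.85 + log(0.034/0.047)
pH = 4.85 + (-0.141) = 4.71

pH = 4.71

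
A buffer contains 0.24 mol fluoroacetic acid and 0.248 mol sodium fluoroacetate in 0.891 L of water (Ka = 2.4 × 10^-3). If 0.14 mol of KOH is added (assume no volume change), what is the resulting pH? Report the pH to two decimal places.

pH = 3.21

After neutralization: n(FCH2COOH) = 0.1 mol, n(FCH2COO-) = 0.388 mol.
pKa = −log(2.4 × 10^-3) = 2.620
Henderson–Hasselbalch with mole ratio 0.388/0.1: pH = 2.620 + (+0.589)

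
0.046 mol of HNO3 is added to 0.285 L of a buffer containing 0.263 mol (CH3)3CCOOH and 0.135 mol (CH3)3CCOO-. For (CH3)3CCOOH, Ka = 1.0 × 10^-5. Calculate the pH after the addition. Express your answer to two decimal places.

pH = 4.46

After neutralization: n((CH3)3CCOOH) = 0.309 mol, n((CH3)3CCOO-) = 0.089 mol.
pKa = −log(1.0 × 10^-5) = 5.000
pH = pKa + log([A⁻]/[HA]) = 5.000 + log(0.089/0.309) = 5.000 -0.541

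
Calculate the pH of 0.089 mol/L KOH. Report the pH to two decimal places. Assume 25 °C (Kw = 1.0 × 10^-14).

pH = 12.95

KOH is a strong base; [OH-] = 0.089 M.
pOH = -log(0.089) = 1.05
pH = 14.00 - 1.05 = 12.95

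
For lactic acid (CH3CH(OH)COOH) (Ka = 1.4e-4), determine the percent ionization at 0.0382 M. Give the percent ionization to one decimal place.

CH3CH(OH)COOH ⇌ CH3CH(OH)COO- + H+; let x = [H+] at equilibrium.
Ka = x²/(C₀ − x); solving the quadratic gives x = 2.24 × 10^-3 M.
Fraction ionized = 2.24 × 10^-3 / 0.0382 = 0.0586 → 5.9%

5.9%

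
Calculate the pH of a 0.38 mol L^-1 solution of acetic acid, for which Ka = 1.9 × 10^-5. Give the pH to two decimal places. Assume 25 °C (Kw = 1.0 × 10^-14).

CH3COOH ⇌ CH3COO- + H+
Ka = [H+]²/(0.38 − [H+]) = 1.9 × 10^-5
Neglecting [H+] in the denominator: [H+] = √(1.9 × 10^-5 × 0.38) = 2.69 × 10^-3 M
pH = −log(2.69 × 10^-3) = 2.57

pH = 2.57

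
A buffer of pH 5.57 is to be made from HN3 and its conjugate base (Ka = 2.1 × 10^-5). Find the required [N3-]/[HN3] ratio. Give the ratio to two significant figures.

ratio = 7.8

pKa = -log(2.1 × 10^-5) = 4.678
pH = pKa + log(r) ⇒ log(r) = 5.57 − 4.678 = +0.892
r = [N3-]/[HN3] = 10^(+0.892) = 7.8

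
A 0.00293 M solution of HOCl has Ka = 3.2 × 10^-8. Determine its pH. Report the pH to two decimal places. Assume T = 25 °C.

HOCl ⇌ OCl- + H+
From the ICE table, Ka = [H+]²/(0.00293 − [H+]) = 3.2 × 10^-8.
Neglecting [H+] in the denominator: [H+] = √(3.2 × 10^-8 × 0.00293) = 9.68 × 10^-6 M
pH = −log(9.68 × 10^-6) = 5.01

pH = 5.01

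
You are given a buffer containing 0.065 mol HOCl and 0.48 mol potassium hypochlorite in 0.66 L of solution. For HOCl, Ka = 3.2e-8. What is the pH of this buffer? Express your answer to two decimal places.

pH = 8.36

pKa = −log(3.2 × 10^-8) = 7.495
Using pH = pKa + log([base]/[acid]) with [base]/[acid] = 0.48/0.065:
pH = 7.495 + (+0.868) = 8.36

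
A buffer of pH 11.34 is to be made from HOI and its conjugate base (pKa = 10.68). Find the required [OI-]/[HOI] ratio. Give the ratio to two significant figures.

pH = pKa + log(r) ⇒ log(r) = 11.34 − 10.68 = +0.66
r = [OI-]/[HOI] = 10^(+0.66) = 4.57

ratio = 4.6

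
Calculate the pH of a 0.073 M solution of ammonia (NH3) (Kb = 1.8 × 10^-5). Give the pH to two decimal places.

NH3 + H2O ⇌ NH4+ + OH-
From the ICE table, Kb = x²/(0.073 − x) = 1.8 × 10^-5.
Neglecting x in the denominator: x = √(1.8 × 10^-5 × 0.073) = 1.15 × 10^-3 M
pOH = −log(1.15 × 10^-3) = 2.94; pH = 14.00 − 2.94 = 11.06

pH = 11.06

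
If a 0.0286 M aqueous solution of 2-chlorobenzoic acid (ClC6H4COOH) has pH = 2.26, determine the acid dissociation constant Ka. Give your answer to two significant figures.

[H+] = 10^(-2.26) = 5.50 × 10^-3 M
At equilibrium [HA] = 0.0286 − 5.50 × 10^-3 = 2.31 × 10^-2 M
Ka = [H+][A-]/[HA] = (5.50 × 10^-3)² / 2.31 × 10^-2 = 1.3 × 10^-3

Ka = 1.3 × 10^-3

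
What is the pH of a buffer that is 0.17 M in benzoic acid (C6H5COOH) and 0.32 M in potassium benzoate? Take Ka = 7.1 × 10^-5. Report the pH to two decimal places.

pH = 4.42

pKa = −log(7.1 × 10^-5) = 4.149
Henderson–Hasselbalch: pH = pKa + log([C6H5COO-]/[C6H5COOH]) = 4.149 + log(0.32/0.17)
pH = 4.149 + (+0.275) = 4.42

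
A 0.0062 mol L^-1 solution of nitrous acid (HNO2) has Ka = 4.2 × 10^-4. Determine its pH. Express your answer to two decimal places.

pH = 2.85

HNO2 ⇌ NO2- + H+
Ka = x²/(0.0062 − x) = 4.2 × 10^-4
Here C₀/Ka ≈ 14.8, so the small-x approximation fails. Use the quadratic:
x = (−Ka + √(Ka² + 4·Ka·C₀))/2 = 1.42 × 10^-3 M
pH = −log[H+] = −log(1.42 × 10^-3) = 2.85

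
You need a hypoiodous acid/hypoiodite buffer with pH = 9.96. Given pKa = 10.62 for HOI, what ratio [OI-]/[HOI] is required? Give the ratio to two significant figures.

ratio = 0.22

pH = pKa + log(r) ⇒ log(r) = 9.96 − 10.62 = -0.66
r = [OI-]/[HOI] = 10^(-0.66) = 0.219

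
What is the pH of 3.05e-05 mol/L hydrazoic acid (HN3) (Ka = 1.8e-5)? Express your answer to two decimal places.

pH = 4.79

HN3 ⇌ N3- + H+
From the ICE table, Ka = [H+]²/(3.05e-05 − [H+]) = 1.8 × 10^-5.
[H+] is not negligible relative to C₀; solve [H+]² + 1.8e-05·[H+] − 5.49e-10 = 0.
[H+] = [−1.8e-05 + √(1.8e-05² + 2.2e-09)]/2 = 1.61 × 10^-5 M
pH = −log[H+] = −log(1.61 × 10^-5) = 4.79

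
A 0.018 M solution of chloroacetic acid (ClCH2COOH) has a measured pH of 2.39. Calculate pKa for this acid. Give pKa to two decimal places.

pKa = 2.92

[H+] = 10^(-2.39) = 4.07 × 10^-3 M
At equilibrium [HA] = 0.018 − 4.07 × 10^-3 = 1.39 × 10^-2 M
Ka = [H+][A-]/[HA] = (4.07 × 10^-3)² / 1.39 × 10^-2 = 1.19 × 10^-3
pKa = -log(1.19 × 10^-3) = 2.92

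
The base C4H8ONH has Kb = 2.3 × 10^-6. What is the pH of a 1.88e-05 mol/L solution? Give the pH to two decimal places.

C4H8ONH + H2O ⇌ C4H8ONH2+ + OH-
Let x = [OH-] at equilibrium. Kb = x²/(1.88e-05 − x).
x is not negligible relative to C₀; solve x² + 2.3e-06·x − 4.32e-11 = 0.
x = [−2.3e-06 + √(2.3e-06² + 1.73e-10)]/2 = 5.53 × 10^-6 M
pOH = −log(5.53 × 10^-6) = 5.26; pH = 14.00 − 5.26 = 8.74

pH = 8.74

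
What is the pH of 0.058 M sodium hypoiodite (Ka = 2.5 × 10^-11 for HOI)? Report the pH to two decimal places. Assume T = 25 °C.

pH = 11.66

OI- is the conjugate base of the weak acid HOI.
Kb = Kw/Ka = 1.0×10^-14 / 2.5 × 10^-11 = 4.00 × 10^-4
From the ICE table, Kb = [OH-]²/(0.058 − [OH-]) = 4.00 × 10^-4.
Here C₀/Kb ≈ 145, so the small-[OH-] approximation fails. Use the quadratic:
[OH-] = [−0.0004 + √(0.0004² + 9.28e-05)]/2 = 4.62 × 10^-3 M
pOH = −log(4.62 × 10^-3) = 2.34; pH = 14.00 − 2.34 = 11.66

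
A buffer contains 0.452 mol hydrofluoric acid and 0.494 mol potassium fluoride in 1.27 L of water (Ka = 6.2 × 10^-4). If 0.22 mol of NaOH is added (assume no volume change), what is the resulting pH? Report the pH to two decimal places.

pH = 3.70

After neutralization: n(HF) = 0.232 mol, n(F-) = 0.714 mol.
pKa = −log(6.2 × 10^-4) = 3.208
Henderson–Hasselbalch with mole ratio 0.714/0.232: pH = 3.208 + (+0.488)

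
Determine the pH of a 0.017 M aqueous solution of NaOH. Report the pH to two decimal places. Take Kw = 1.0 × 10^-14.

NaOH is a strong base; [OH-] = 0.017 M.
pOH = -log(0.017) = 1.77
pH = 14.00 - 1.77 = 12.23

pH = 12.23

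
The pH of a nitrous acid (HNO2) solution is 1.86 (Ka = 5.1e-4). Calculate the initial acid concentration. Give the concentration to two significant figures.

C₀ = 3.9 × 10^-1 M

[H+] = 10^(-1.86) = 1.38 × 10^-2 M = x
Ka = x²/(C₀ − x) ⇒ C₀ = x + x²/Ka
C₀ = 1.38 × 10^-2 + (1.38 × 10^-2)²/(5.1 × 10^-4) = 3.87 × 10^-1 M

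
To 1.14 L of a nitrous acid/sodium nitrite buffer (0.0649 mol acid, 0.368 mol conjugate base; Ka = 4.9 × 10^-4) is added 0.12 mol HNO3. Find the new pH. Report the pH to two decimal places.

pH = 3.44

Added H+ converts NO2- to HNO2: HNO2 → 0.185 mol, NO2- → 0.248 mol.
pKa = −log(4.9 × 10^-4) = 3.310
Henderson–Hasselbalch with mole ratio 0.248/0.185: pH = 3.310 + (+0.127)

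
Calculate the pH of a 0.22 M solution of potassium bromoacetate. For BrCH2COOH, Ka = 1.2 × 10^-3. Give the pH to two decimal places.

BrCH2COO- is the conjugate base of the weak acid BrCH2COOH.
Kb = Kw/Ka = 1.0×10^-14 / 1.2 × 10^-3 = 8.33 × 10^-12
Kb = [OH-]²/(0.22 − [OH-]) = 8.33 × 10^-12
Neglecting [OH-] in the denominator: [OH-] = √(8.33 × 10^-12 × 0.22) = 1.35 × 10^-6 M
pOH = −log(1.35 × 10^-6) = 5.87; pH = 14.00 − 5.87 = 8.13

pH = 8.13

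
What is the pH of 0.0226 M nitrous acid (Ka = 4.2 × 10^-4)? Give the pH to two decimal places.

HNO2 ⇌ NO2- + H+
Ka = [H+]²/(0.0226 − [H+]) = 4.2 × 10^-4
The 5% rule fails; solving [H+]² + Ka·[H+] − Ka·C₀ = 0 exactly:
[H+] = (−Ka + √(Ka² + 4·Ka·C₀))/2 = 2.88 × 10^-3 M
pH = −log(2.88 × 10^-3) = 2.54

pH = 2.54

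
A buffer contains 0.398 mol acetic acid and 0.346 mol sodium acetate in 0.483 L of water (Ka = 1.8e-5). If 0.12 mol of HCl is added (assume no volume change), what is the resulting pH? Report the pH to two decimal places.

Added H+ converts CH3COO- to CH3COOH: CH3COOH → 0.518 mol, CH3COO- → 0.226 mol.
pKa = −log(1.8 × 10^-5) = 4.745
Henderson–Hasselbalch with mole ratio 0.226/0.518: pH = 4.745 + (-0.360)

pH = 4.38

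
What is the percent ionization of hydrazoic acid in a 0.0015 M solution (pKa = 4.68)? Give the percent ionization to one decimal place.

11.1%

HN3 ⇌ N3- + H+; let x = [H+] at equilibrium.
Ka = 10^(−4.68) = 2.09 × 10^-5
Solve x² + 2.09e-05x − 3.13e-08 = 0 → x = 1.67 × 10^-4 M
% ionization = x/C₀ × 100% = 1.67 × 10^-4/0.0015 × 100% = 11.1%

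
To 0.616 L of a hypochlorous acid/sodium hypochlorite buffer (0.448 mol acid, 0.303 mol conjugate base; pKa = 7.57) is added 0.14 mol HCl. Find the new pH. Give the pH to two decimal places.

After neutralization: n(HOCl) = 0.588 mol, n(OCl-) = 0.163 mol.
Henderson–Hasselbalch with mole ratio 0.163/0.588: pH = 7.57 + (-0.557)

pH = 7.01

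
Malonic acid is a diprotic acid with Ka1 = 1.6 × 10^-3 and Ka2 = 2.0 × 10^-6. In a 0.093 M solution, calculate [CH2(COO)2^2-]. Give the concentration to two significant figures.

First ionization gives [H+] ≈ [CH2(COOH)COO-] = 1.14 × 10^-2 M.
Second step: Ka2 = [H+][CH2(COO)2^2-]/[CH2(COOH)COO-] ≈ [CH2(COO)2^2-] (since [H+] ≈ [CH2(COOH)COO-]).
So [CH2(COO)2^2-] ≈ Ka2.

2.0 × 10^-6 M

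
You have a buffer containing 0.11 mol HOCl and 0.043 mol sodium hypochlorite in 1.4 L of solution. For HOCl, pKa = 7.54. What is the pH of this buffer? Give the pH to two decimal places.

pH = 7.13

Using pH = pKa + log([base]/[acid]) with [base]/[acid] = 0.043/0.11:
pH = 7.54 + (-0.408) = 7.13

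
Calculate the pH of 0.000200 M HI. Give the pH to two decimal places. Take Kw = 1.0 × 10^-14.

pH = 3.70

HI is a strong acid and dissociates completely, so [H+] = 0.000200 M.
pH = -log(0.0002) = 3.70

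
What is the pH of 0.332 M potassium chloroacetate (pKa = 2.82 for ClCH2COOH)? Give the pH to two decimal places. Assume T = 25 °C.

pH = 8.17

ClCH2COO- is the conjugate base of the weak acid ClCH2COOH.
Ka = 10^(−2.82) = 1.51 × 10^-3
Kb = Kw/Ka = 1.0×10^-14 / 1.51 × 10^-3 = 6.62 × 10^-12
Kb = x²/(0.332 − x) = 6.62 × 10^-12
Assume x ≪ 0.332: x ≈ √(6.62 × 10^-12 × 0.332) = 1.48 × 10^-6 M
pOH = 5.83, so pH = 14.00 − pOH = 8.17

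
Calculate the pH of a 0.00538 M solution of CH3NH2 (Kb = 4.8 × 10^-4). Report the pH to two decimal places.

CH3NH2 + H2O ⇌ CH3NH3+ + OH-
Kb = [OH-]²/(0.00538 − [OH-]) = 4.8 × 10^-4
The 5% rule fails; solving [OH-]² + Kb·[OH-] − Kb·C₀ = 0 exactly:
[OH-] = [−0.00048 + √(0.00048² + 1.03e-05)]/2 = 1.38 × 10^-3 M
pOH = 2.86, so pH = 14.00 − pOH = 11.14

pH = 11.14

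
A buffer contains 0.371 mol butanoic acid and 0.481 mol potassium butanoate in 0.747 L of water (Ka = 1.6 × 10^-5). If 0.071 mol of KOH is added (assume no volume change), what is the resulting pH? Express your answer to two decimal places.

pH = 5.06

After neutralization: n(CH3(CH2)2COOH) = 0.3 mol, n(CH3(CH2)2COO-) = 0.552 mol.
pKa = −log(1.6 × 10^-5) = 4.796
Henderson–Hasselbalch with mole ratio 0.552/0.3: pH = 4.796 + (+0.265)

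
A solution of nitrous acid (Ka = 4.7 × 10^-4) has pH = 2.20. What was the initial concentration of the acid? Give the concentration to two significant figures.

[H+] = 10^(-2.20) = 6.31 × 10^-3 M = x
Ka = x²/(C₀ − x) ⇒ C₀ = x + x²/Ka
C₀ = 6.31 × 10^-3 + (6.31 × 10^-3)²/(4.7 × 10^-4) = 9.10 × 10^-2 M

C₀ = 9.1 × 10^-2 M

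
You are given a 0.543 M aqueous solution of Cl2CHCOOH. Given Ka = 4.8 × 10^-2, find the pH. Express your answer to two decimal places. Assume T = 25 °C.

pH = 0.86

Cl2CHCOOH ⇌ Cl2CHCOO- + H+
From the ICE table, Ka = x²/(0.543 − x) = 4.8 × 10^-2.
x is not negligible relative to C₀; solve x² + 0.048·x − 0.0261 = 0.
x = [−0.048 + √(0.048² + 0.104)]/2 = 1.39 × 10^-1 M
pH = −log[H+] = −log(1.39 × 10^-1) = 0.86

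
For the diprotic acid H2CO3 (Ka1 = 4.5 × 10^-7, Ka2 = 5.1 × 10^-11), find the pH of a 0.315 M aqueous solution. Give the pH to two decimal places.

pH = 3.42

Since Ka1 ≫ Ka2, the first ionization dominates [H+].
Ka1 = x²/(0.315 − x) = 4.5 × 10^-7
x ≈ √(4.5 × 10^-7 × 0.315) = 3.76 × 10^-4 M
pH = −log(3.76 × 10^-4) = 3.42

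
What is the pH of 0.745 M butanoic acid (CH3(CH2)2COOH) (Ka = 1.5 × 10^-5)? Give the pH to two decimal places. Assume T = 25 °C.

pH = 2.48

CH3(CH2)2COOH ⇌ CH3(CH2)2COO- + H+
Let x = [H+] at equilibrium. Ka = x²/(0.745 − x).
Assume x ≪ 0.745: x ≈ √(1.5 × 10^-5 × 0.745) = 3.34 × 10^-3 M
pH = −log(3.34 × 10^-3) = 2.48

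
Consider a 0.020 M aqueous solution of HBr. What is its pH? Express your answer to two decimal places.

HBr is a strong acid and dissociates completely, so [H+] = 0.020 M.
pH = -log(0.02) = 1.70

pH = 1.70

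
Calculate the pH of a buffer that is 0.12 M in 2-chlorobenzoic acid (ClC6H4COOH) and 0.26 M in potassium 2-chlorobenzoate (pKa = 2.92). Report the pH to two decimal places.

Using pH = pKa + log([base]/[acid]) with [base]/[acid] = 0.26/0.12:
pH = 2.92 + (+0.336) = 3.26

pH = 3.26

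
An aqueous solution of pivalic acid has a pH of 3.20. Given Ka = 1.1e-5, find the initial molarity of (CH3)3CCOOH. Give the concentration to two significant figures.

C₀ = 3.7 × 10^-2 M

[H+] = 10^(-3.20) = 6.31 × 10^-4 M = x
Ka = x²/(C₀ − x) ⇒ C₀ = x + x²/Ka
C₀ = 6.31 × 10^-4 + (6.31 × 10^-4)²/(1.1 × 10^-5) = 3.68 × 10^-2 M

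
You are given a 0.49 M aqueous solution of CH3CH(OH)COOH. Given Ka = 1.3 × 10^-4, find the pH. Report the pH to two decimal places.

pH = 2.10

CH3CH(OH)COOH ⇌ CH3CH(OH)COO- + H+
Ka = [H+]²/(0.49 − [H+]) = 1.3 × 10^-4
Assume [H+] ≪ 0.49: [H+] ≈ √(1.3 × 10^-4 × 0.49) = 7.98 × 10^-3 M
pH = −log(7.98 × 10^-3) = 2.10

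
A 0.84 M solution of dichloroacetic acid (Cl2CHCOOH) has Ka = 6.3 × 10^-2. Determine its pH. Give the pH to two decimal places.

pH = 0.70

Cl2CHCOOH ⇌ Cl2CHCOO- + H+
Ka = x²/(0.84 − x) = 6.3 × 10^-2
The 5% rule fails; solving x² + Ka·x − Ka·C₀ = 0 exactly:
x = [−0.063 + √(0.063² + 0.212)]/2 = 2.01 × 10^-1 M
pH = −log(2.01 × 10^-1) = 0.70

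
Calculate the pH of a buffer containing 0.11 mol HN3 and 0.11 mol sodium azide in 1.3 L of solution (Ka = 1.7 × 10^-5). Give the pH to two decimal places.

pH = 4.77

pKa = −log(1.7 × 10^-5) = 4.770
Henderson–Hasselbalch: pH = pKa + log([N3-]/[HN3]) = 4.770 + log(0.11/0.11)
pH = 4.770 + (+0.000) = 4.77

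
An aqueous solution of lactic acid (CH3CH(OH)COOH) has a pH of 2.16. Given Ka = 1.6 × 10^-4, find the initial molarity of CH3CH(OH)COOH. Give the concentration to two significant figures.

[H+] = 10^(-2.16) = 6.92 × 10^-3 M = x
Ka = x²/(C₀ − x) ⇒ C₀ = x + x²/Ka
C₀ = 6.92 × 10^-3 + (6.92 × 10^-3)²/(1.6 × 10^-4) = 3.06 × 10^-1 M

C₀ = 3.1 × 10^-1 M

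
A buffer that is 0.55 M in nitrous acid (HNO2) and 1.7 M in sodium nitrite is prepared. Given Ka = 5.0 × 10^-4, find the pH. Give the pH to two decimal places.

pKa = −log(5.0 × 10^-4) = 3.301
pH = pKa + log([A⁻]/[HA]) = 3.301 + log(1.7/0.55)
pH = 3.301 + (+0.490) = 3.79

pH = 3.79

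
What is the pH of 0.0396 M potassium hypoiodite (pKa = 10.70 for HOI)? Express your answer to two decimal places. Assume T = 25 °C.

OI- is the conjugate base of the weak acid HOI.
Ka = 10^(−10.70) = 2.00 × 10^-11
Kb = Kw/Ka = 1.0×10^-14 / 2.00 × 10^-11 = 5.00 × 10^-4
From the ICE table, Kb = [OH-]²/(0.0396 − [OH-]) = 5.00 × 10^-4.
[OH-] is not negligible relative to C₀; solve [OH-]² + 0.0005·[OH-] − 1.98e-05 = 0.
[OH-] = (−Kb + √(Kb² + 4·Kb·C₀))/2 = 4.21 × 10^-3 M
pOH = 2.38, so pH = 14.00 − pOH = 11.62

pH = 11.62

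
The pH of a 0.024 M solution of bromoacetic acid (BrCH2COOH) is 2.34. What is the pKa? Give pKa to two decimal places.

[H+] = 10^(-2.34) = 4.57 × 10^-3 M
At equilibrium [HA] = 0.024 − 4.57 × 10^-3 = 1.94 × 10^-2 M
Ka = [H+][A-]/[HA] = (4.57 × 10^-3)² / 1.94 × 10^-2 = 1.08 × 10^-3
pKa = -log(1.08 × 10^-3) = 2.97

pKa = 2.97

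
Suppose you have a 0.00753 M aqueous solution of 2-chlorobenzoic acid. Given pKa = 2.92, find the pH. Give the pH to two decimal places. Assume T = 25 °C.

ClC6H4COOH ⇌ ClC6H4COO- + H+
Ka = 10^(−2.92) = 1.20 × 10^-3
Let x = [H+] at equilibrium. Ka = x²/(0.00753 − x).
The 5% rule fails; solving x² + Ka·x − Ka·C₀ = 0 exactly:
x = (−Ka + √(Ka² + 4·Ka·C₀))/2 = 2.47 × 10^-3 M
pH = −log(2.47 × 10^-3) = 2.61

pH = 2.61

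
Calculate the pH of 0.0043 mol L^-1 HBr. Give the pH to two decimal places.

pH = 2.37

HBr is a strong acid and dissociates completely, so [H+] = 0.0043 M.
pH = -log(0.0043) = 2.37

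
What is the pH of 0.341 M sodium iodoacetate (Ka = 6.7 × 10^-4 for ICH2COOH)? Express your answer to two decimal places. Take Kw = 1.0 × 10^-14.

pH = 8.35

ICH2COO- is the conjugate base of the weak acid ICH2COOH.
Kb = Kw/Ka = 1.0×10^-14 / 6.7 × 10^-4 = 1.49 × 10^-11
Kb = [OH-]²/(0.341 − [OH-]) = 1.49 × 10^-11
Neglecting [OH-] in the denominator: [OH-] = √(1.49 × 10^-11 × 0.341) = 2.25 × 10^-6 M
pOH = 5.65, so pH = 14.00 − pOH = 8.35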